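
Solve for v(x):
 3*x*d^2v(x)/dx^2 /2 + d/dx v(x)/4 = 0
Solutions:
 v(x) = C1 + C2*x^(5/6)


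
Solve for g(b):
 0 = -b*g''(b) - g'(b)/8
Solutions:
 g(b) = C1 + C2*b^(7/8)


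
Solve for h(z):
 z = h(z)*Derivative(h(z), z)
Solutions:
 h(z) = -sqrt(C1 + z^2)
 h(z) = sqrt(C1 + z^2)


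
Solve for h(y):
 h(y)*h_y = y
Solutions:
 h(y) = -sqrt(C1 + y^2)
 h(y) = sqrt(C1 + y^2)


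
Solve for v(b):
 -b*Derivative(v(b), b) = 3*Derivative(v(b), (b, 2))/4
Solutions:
 v(b) = C1 + C2*erf(sqrt(6)*b/3)


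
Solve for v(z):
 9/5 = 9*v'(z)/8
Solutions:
 v(z) = C1 + 8*z/5


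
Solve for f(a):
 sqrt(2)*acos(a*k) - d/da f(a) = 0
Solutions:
 f(a) = C1 + sqrt(2)*Piecewise((a*acos(a*k) - sqrt(-a^2*k^2 + 1)/k, Ne(k, 0)), (pi*a/2, True))


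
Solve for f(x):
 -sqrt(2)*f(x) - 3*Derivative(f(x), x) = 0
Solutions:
 f(x) = C1*exp(-sqrt(2)*x/3)


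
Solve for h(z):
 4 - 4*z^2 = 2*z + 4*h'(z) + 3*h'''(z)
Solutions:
 h(z) = C1 + C2*sin(2*sqrt(3)*z/3) + C3*cos(2*sqrt(3)*z/3) - z^3/3 - z^2/4 + 5*z/2


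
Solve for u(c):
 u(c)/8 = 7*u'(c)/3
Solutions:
 u(c) = C1*exp(3*c/56)


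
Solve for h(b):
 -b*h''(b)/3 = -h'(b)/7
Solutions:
 h(b) = C1 + C2*b^(10/7)


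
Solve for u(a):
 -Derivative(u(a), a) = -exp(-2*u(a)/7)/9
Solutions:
 u(a) = 7*log(-sqrt(C1 + a)) - 7*log(21) + 7*log(14)/2
 u(a) = 7*log(C1 + a)/2 - 7*log(21) + 7*log(14)/2


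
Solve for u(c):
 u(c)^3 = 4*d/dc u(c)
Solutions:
 u(c) = -sqrt(2)*sqrt(-1/(C1 + c))
 u(c) = sqrt(2)*sqrt(-1/(C1 + c))


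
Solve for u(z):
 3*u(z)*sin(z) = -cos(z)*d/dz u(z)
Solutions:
 u(z) = C1*cos(z)^3


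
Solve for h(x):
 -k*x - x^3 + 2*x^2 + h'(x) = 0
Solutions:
 h(x) = C1 + k*x^2/2 + x^4/4 - 2*x^3/3


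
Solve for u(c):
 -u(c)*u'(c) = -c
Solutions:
 u(c) = -sqrt(C1 + c^2)
 u(c) = sqrt(C1 + c^2)


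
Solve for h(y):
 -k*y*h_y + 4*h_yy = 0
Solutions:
 h(y) = Piecewise((-sqrt(2)*sqrt(pi)*C1*erf(sqrt(2)*y*sqrt(-k)/4)/sqrt(-k) - C2, (k > 0) | (k < 0)), (-C1*y - C2, True))


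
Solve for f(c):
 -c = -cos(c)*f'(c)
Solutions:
 f(c) = C1 + Integral(c/cos(c), c)


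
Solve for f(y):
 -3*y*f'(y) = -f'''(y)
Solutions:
 f(y) = C1 + Integral(C2*airyai(3^(1/3)*y) + C3*airybi(3^(1/3)*y), y)


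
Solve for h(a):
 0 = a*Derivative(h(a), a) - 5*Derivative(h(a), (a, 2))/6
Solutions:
 h(a) = C1 + C2*erfi(sqrt(15)*a/5)


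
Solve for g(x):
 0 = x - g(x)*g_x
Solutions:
 g(x) = -sqrt(C1 + x^2)
 g(x) = sqrt(C1 + x^2)


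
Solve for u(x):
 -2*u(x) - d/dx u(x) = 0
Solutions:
 u(x) = C1*exp(-2*x)


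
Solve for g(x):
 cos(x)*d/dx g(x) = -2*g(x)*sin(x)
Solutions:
 g(x) = C1*cos(x)^2


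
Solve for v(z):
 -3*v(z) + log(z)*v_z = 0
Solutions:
 v(z) = C1*exp(3*li(z))


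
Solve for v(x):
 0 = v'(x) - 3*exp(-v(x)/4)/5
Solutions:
 v(x) = 4*log(C1 + 3*x/20)


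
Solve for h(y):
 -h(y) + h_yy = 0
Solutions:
 h(y) = C1*exp(-y) + C2*exp(y)


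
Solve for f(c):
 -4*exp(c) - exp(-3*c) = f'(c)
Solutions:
 f(c) = C1 - 4*exp(c) + exp(-3*c)/3


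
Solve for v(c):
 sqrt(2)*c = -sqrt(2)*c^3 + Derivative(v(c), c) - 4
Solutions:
 v(c) = C1 + sqrt(2)*c^4/4 + sqrt(2)*c^2/2 + 4*c


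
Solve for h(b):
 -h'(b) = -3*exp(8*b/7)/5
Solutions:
 h(b) = C1 + 21*exp(8*b/7)/40


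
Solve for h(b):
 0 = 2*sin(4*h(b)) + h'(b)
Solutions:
 h(b) = -acos((-C1 - exp(16*b))/(C1 - exp(16*b)))/4 + pi/2
 h(b) = acos((-C1 - exp(16*b))/(C1 - exp(16*b)))/4


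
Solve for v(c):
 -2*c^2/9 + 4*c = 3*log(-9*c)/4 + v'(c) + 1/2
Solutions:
 v(c) = C1 - 2*c^3/27 + 2*c^2 - 3*c*log(-c)/4 + c*(1 - 6*log(3))/4


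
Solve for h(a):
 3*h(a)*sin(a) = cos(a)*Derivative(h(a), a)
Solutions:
 h(a) = C1/cos(a)^3


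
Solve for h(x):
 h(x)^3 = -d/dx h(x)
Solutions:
 h(x) = -sqrt(2)*sqrt(-1/(C1 - x))/2
 h(x) = sqrt(2)*sqrt(-1/(C1 - x))/2


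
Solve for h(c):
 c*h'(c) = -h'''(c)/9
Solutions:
 h(c) = C1 + Integral(C2*airyai(-3^(2/3)*c) + C3*airybi(-3^(2/3)*c), c)


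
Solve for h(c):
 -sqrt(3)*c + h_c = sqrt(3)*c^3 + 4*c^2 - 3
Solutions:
 h(c) = C1 + sqrt(3)*c^4/4 + 4*c^3/3 + sqrt(3)*c^2/2 - 3*c


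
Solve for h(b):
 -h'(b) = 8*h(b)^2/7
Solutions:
 h(b) = 7/(C1 + 8*b)


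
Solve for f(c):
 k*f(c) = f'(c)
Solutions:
 f(c) = C1*exp(c*k)


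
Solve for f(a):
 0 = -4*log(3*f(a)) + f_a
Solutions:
 -Integral(1/(log(_y) + log(3)), (_y, f(a)))/4 = C1 - a


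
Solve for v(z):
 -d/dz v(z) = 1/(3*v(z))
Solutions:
 v(z) = -sqrt(C1 - 6*z)/3
 v(z) = sqrt(C1 - 6*z)/3


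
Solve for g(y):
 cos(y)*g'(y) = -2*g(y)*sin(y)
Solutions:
 g(y) = C1*cos(y)^2


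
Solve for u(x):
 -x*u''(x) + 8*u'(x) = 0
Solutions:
 u(x) = C1 + C2*x^9


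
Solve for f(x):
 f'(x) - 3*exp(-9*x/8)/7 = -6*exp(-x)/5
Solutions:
 f(x) = C1 + 6*exp(-x)/5 - 8*exp(-9*x/8)/21


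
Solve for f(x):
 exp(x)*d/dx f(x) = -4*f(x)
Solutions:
 f(x) = C1*exp(4*exp(-x))


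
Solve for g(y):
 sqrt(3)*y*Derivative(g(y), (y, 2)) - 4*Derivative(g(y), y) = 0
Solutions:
 g(y) = C1 + C2*y^(1 + 4*sqrt(3)/3)


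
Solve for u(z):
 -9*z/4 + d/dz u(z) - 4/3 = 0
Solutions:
 u(z) = C1 + 9*z^2/8 + 4*z/3


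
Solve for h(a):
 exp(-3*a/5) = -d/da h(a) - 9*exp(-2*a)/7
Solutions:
 h(a) = C1 + 9*exp(-2*a)/14 + 5*exp(-3*a/5)/3


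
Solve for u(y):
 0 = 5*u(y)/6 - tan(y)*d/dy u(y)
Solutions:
 u(y) = C1*sin(y)^(5/6)


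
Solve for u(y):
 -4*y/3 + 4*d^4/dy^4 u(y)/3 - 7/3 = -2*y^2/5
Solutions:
 u(y) = C1 + C2*y + C3*y^2 + C4*y^3 - y^6/1200 + y^5/120 + 7*y^4/96


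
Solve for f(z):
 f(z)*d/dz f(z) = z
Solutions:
 f(z) = -sqrt(C1 + z^2)
 f(z) = sqrt(C1 + z^2)


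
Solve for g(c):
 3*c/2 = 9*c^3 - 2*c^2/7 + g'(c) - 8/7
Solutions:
 g(c) = C1 - 9*c^4/4 + 2*c^3/21 + 3*c^2/4 + 8*c/7


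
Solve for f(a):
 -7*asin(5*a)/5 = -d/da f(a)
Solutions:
 f(a) = C1 + 7*a*asin(5*a)/5 + 7*sqrt(1 - 25*a^2)/25


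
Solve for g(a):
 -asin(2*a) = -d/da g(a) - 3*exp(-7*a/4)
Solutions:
 g(a) = C1 + a*asin(2*a) + sqrt(1 - 4*a^2)/2 + 12*exp(-7*a/4)/7


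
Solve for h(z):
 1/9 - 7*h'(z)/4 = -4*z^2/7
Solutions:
 h(z) = C1 + 16*z^3/147 + 4*z/63


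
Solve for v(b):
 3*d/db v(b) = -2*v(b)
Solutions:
 v(b) = C1*exp(-2*b/3)


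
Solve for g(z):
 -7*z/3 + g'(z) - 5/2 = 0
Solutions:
 g(z) = C1 + 7*z^2/6 + 5*z/2


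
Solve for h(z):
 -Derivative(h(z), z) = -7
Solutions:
 h(z) = C1 + 7*z


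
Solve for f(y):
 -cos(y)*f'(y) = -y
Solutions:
 f(y) = C1 + Integral(y/cos(y), y)


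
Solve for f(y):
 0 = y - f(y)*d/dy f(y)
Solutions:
 f(y) = -sqrt(C1 + y^2)
 f(y) = sqrt(C1 + y^2)


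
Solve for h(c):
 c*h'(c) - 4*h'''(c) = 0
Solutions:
 h(c) = C1 + Integral(C2*airyai(2^(1/3)*c/2) + C3*airybi(2^(1/3)*c/2), c)


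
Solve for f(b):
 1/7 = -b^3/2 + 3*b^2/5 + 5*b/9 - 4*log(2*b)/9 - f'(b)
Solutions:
 f(b) = C1 - b^4/8 + b^3/5 + 5*b^2/18 - 4*b*log(b)/9 - 4*b*log(2)/9 + 19*b/63


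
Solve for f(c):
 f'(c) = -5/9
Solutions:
 f(c) = C1 - 5*c/9


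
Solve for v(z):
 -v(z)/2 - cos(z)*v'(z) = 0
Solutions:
 v(z) = C1*(sin(z) - 1)^(1/4)/(sin(z) + 1)^(1/4)


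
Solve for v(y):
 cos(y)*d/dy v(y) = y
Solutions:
 v(y) = C1 + Integral(y/cos(y), y)


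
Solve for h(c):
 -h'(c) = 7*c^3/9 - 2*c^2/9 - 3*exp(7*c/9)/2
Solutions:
 h(c) = C1 - 7*c^4/36 + 2*c^3/27 + 27*exp(7*c/9)/14


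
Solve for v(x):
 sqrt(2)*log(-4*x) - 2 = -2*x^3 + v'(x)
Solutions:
 v(x) = C1 + x^4/2 + sqrt(2)*x*log(-x) + x*(-2 - sqrt(2) + 2*sqrt(2)*log(2))


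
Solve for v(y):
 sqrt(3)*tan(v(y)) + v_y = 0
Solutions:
 v(y) = pi - asin(C1*exp(-sqrt(3)*y))
 v(y) = asin(C1*exp(-sqrt(3)*y))


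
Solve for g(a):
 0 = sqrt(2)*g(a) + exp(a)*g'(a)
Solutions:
 g(a) = C1*exp(sqrt(2)*exp(-a))


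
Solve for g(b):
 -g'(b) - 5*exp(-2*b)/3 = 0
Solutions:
 g(b) = C1 + 5*exp(-2*b)/6


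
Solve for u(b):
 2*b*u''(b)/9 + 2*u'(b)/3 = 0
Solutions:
 u(b) = C1 + C2/b^2


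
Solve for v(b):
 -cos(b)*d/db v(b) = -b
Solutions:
 v(b) = C1 + Integral(b/cos(b), b)


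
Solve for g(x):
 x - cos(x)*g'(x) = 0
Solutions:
 g(x) = C1 + Integral(x/cos(x), x)


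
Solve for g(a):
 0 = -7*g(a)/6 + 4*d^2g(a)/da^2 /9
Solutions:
 g(a) = C1*exp(-sqrt(42)*a/4) + C2*exp(sqrt(42)*a/4)


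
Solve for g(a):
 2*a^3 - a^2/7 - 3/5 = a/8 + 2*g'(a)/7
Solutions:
 g(a) = C1 + 7*a^4/4 - a^3/6 - 7*a^2/32 - 21*a/10


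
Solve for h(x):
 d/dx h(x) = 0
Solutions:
 h(x) = C1


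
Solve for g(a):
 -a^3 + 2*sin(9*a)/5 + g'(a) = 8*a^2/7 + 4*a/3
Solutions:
 g(a) = C1 + a^4/4 + 8*a^3/21 + 2*a^2/3 + 2*cos(9*a)/45


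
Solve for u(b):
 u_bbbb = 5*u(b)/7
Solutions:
 u(b) = C1*exp(-5^(1/4)*7^(3/4)*b/7) + C2*exp(5^(1/4)*7^(3/4)*b/7) + C3*sin(5^(1/4)*7^(3/4)*b/7) + C4*cos(5^(1/4)*7^(3/4)*b/7)


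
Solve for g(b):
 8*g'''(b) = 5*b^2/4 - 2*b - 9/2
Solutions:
 g(b) = C1 + C2*b + C3*b^2 + b^5/384 - b^4/96 - 3*b^3/32


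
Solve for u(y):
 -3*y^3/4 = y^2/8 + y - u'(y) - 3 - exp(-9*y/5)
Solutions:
 u(y) = C1 + 3*y^4/16 + y^3/24 + y^2/2 - 3*y + 5*exp(-9*y/5)/9


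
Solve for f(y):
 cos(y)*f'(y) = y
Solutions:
 f(y) = C1 + Integral(y/cos(y), y)


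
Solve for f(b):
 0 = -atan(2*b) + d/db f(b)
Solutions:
 f(b) = C1 + b*atan(2*b) - log(4*b^2 + 1)/4


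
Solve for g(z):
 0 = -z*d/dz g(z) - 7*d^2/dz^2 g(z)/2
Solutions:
 g(z) = C1 + C2*erf(sqrt(7)*z/7)


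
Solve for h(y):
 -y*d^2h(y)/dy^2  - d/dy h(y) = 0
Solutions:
 h(y) = C1 + C2*log(y)


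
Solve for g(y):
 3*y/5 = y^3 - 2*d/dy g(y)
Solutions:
 g(y) = C1 + y^4/8 - 3*y^2/20


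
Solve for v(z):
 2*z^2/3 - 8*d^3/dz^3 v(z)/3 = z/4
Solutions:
 v(z) = C1 + C2*z + C3*z^2 + z^5/240 - z^4/256


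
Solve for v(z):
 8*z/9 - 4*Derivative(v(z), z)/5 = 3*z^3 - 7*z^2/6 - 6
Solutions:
 v(z) = C1 - 15*z^4/16 + 35*z^3/72 + 5*z^2/9 + 15*z/2


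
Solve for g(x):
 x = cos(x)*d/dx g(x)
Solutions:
 g(x) = C1 + Integral(x/cos(x), x)


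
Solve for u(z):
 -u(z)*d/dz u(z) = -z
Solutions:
 u(z) = -sqrt(C1 + z^2)
 u(z) = sqrt(C1 + z^2)


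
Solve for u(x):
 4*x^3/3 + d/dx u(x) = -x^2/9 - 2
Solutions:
 u(x) = C1 - x^4/3 - x^3/27 - 2*x


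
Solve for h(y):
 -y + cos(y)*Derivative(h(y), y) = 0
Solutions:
 h(y) = C1 + Integral(y/cos(y), y)


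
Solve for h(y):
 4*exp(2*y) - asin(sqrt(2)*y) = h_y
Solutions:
 h(y) = C1 - y*asin(sqrt(2)*y) - sqrt(2)*sqrt(1 - 2*y^2)/2 + 2*exp(2*y)


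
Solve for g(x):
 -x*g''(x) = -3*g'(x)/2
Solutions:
 g(x) = C1 + C2*x^(5/2)


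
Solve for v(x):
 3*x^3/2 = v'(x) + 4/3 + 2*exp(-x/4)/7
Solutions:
 v(x) = C1 + 3*x^4/8 - 4*x/3 + 8*exp(-x/4)/7


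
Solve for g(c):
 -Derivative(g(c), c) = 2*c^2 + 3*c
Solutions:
 g(c) = C1 - 2*c^3/3 - 3*c^2/2


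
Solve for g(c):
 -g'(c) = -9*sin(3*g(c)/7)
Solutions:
 -9*c + 7*log(cos(3*g(c)/7) - 1)/6 - 7*log(cos(3*g(c)/7) + 1)/6 = C1


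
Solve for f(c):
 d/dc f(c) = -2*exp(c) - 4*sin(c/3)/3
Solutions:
 f(c) = C1 - 2*exp(c) + 4*cos(c/3)


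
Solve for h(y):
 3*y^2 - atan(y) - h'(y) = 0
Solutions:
 h(y) = C1 + y^3 - y*atan(y) + log(y^2 + 1)/2


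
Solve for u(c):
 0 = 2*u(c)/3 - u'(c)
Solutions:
 u(c) = C1*exp(2*c/3)


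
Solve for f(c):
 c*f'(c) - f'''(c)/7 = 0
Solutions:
 f(c) = C1 + Integral(C2*airyai(7^(1/3)*c) + C3*airybi(7^(1/3)*c), c)


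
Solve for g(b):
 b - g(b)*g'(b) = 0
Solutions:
 g(b) = -sqrt(C1 + b^2)
 g(b) = sqrt(C1 + b^2)


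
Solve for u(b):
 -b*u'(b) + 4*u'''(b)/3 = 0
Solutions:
 u(b) = C1 + Integral(C2*airyai(6^(1/3)*b/2) + C3*airybi(6^(1/3)*b/2), b)


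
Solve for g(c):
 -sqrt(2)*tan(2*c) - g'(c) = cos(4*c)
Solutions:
 g(c) = C1 + sqrt(2)*log(cos(2*c))/2 - sin(4*c)/4


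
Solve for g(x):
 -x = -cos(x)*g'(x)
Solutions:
 g(x) = C1 + Integral(x/cos(x), x)


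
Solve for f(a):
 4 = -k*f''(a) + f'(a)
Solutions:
 f(a) = C1 + C2*exp(a/k) + 4*a


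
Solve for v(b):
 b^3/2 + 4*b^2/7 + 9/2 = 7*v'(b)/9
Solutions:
 v(b) = C1 + 9*b^4/56 + 12*b^3/49 + 81*b/14


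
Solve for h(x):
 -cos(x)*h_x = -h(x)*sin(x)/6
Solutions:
 h(x) = C1/cos(x)^(1/6)


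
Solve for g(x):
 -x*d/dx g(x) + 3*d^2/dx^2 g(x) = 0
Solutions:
 g(x) = C1 + C2*erfi(sqrt(6)*x/6)


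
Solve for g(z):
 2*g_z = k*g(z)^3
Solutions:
 g(z) = -sqrt(-1/(C1 + k*z))
 g(z) = sqrt(-1/(C1 + k*z))


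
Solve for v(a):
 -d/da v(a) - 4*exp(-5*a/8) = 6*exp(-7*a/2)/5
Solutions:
 v(a) = C1 + 12*exp(-7*a/2)/35 + 32*exp(-5*a/8)/5


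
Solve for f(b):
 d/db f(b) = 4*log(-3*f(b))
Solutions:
 -Integral(1/(log(-_y) + log(3)), (_y, f(b)))/4 = C1 - b


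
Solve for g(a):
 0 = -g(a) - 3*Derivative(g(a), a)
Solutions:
 g(a) = C1*exp(-a/3)


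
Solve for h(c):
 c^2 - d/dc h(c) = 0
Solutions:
 h(c) = C1 + c^3/3


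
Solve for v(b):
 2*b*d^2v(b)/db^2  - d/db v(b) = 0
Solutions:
 v(b) = C1 + C2*b^(3/2)


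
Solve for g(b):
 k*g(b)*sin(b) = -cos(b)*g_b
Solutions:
 g(b) = C1*exp(k*log(cos(b)))


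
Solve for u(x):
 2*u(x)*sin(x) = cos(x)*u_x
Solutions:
 u(x) = C1/cos(x)^2


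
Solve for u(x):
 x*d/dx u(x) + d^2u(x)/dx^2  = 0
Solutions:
 u(x) = C1 + C2*erf(sqrt(2)*x/2)


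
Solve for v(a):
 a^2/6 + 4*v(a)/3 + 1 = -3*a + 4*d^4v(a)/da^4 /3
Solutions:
 v(a) = C1*exp(-a) + C2*exp(a) + C3*sin(a) + C4*cos(a) - a^2/8 - 9*a/4 - 3/4


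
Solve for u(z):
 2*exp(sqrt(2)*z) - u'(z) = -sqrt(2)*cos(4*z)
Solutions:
 u(z) = C1 + sqrt(2)*exp(sqrt(2)*z) + sqrt(2)*sin(4*z)/4


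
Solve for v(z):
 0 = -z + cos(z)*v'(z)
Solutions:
 v(z) = C1 + Integral(z/cos(z), z)


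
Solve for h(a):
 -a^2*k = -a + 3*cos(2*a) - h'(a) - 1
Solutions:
 h(a) = C1 + a^3*k/3 - a^2/2 - a + 3*sin(2*a)/2


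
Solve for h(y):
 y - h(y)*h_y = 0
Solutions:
 h(y) = -sqrt(C1 + y^2)
 h(y) = sqrt(C1 + y^2)


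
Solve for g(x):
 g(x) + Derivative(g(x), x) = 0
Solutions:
 g(x) = C1*exp(-x)


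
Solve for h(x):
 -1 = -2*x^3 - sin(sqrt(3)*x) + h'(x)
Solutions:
 h(x) = C1 + x^4/2 - x - sqrt(3)*cos(sqrt(3)*x)/3


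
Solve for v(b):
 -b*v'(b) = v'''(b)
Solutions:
 v(b) = C1 + Integral(C2*airyai(-b) + C3*airybi(-b), b)


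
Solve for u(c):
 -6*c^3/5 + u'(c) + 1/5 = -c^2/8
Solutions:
 u(c) = C1 + 3*c^4/10 - c^3/24 - c/5


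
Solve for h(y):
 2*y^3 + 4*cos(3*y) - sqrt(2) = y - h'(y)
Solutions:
 h(y) = C1 - y^4/2 + y^2/2 + sqrt(2)*y - 4*sin(3*y)/3


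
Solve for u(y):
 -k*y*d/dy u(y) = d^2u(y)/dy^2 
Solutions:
 u(y) = Piecewise((-sqrt(2)*sqrt(pi)*C1*erf(sqrt(2)*sqrt(k)*y/2)/(2*sqrt(k)) - C2, (k > 0) | (k < 0)), (-C1*y - C2, True))


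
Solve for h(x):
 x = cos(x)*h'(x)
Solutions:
 h(x) = C1 + Integral(x/cos(x), x)


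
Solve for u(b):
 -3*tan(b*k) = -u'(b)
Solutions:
 u(b) = C1 + 3*Piecewise((-log(cos(b*k))/k, Ne(k, 0)), (0, True))


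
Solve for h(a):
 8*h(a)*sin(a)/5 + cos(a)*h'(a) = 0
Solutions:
 h(a) = C1*cos(a)^(8/5)


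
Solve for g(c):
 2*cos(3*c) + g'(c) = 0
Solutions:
 g(c) = C1 - 2*sin(3*c)/3


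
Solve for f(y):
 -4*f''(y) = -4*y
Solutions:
 f(y) = C1 + C2*y + y^3/6


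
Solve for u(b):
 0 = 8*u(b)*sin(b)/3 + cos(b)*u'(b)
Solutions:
 u(b) = C1*cos(b)^(8/3)


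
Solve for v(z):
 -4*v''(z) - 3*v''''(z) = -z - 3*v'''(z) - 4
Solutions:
 v(z) = C1 + C2*z + z^3/24 + 19*z^2/32 + (C3*sin(sqrt(39)*z/6) + C4*cos(sqrt(39)*z/6))*exp(z/2)


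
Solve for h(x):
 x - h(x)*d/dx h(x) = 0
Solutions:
 h(x) = -sqrt(C1 + x^2)
 h(x) = sqrt(C1 + x^2)


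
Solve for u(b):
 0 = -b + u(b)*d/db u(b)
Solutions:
 u(b) = -sqrt(C1 + b^2)
 u(b) = sqrt(C1 + b^2)


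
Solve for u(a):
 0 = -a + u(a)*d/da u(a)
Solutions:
 u(a) = -sqrt(C1 + a^2)
 u(a) = sqrt(C1 + a^2)


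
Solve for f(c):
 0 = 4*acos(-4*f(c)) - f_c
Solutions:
 Integral(1/acos(-4*_y), (_y, f(c))) = C1 + 4*c


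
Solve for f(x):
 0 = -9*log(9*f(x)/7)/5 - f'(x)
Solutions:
 5*Integral(1/(log(_y) - log(7) + 2*log(3)), (_y, f(x)))/9 = C1 - x


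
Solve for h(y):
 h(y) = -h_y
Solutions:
 h(y) = C1*exp(-y)


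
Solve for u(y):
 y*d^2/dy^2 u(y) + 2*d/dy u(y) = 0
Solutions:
 u(y) = C1 + C2/y


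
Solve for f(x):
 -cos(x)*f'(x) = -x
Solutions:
 f(x) = C1 + Integral(x/cos(x), x)


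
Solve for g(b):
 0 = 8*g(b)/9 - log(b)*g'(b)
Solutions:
 g(b) = C1*exp(8*li(b)/9)


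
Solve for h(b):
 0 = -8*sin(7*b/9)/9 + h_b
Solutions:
 h(b) = C1 - 8*cos(7*b/9)/7


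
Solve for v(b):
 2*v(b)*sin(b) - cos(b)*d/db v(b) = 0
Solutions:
 v(b) = C1/cos(b)^2


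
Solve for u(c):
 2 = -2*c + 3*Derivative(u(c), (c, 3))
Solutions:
 u(c) = C1 + C2*c + C3*c^2 + c^4/36 + c^3/9


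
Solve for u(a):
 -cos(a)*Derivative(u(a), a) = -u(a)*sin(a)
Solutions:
 u(a) = C1/cos(a)


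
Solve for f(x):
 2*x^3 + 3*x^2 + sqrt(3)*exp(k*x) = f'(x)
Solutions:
 f(x) = C1 + x^4/2 + x^3 + sqrt(3)*exp(k*x)/k


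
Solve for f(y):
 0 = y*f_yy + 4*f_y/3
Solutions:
 f(y) = C1 + C2/y^(1/3)


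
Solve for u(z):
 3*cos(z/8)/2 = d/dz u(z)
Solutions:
 u(z) = C1 + 12*sin(z/8)


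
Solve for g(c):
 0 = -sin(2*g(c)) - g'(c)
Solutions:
 g(c) = pi - acos((-C1 - exp(4*c))/(C1 - exp(4*c)))/2
 g(c) = acos((-C1 - exp(4*c))/(C1 - exp(4*c)))/2


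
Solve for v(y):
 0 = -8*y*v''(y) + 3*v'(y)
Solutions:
 v(y) = C1 + C2*y^(11/8)


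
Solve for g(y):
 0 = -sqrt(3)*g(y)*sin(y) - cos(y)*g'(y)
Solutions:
 g(y) = C1*cos(y)^(sqrt(3))


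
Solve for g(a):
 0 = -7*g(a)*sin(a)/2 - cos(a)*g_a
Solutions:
 g(a) = C1*cos(a)^(7/2)


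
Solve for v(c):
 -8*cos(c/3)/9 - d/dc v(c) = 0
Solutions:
 v(c) = C1 - 8*sin(c/3)/3


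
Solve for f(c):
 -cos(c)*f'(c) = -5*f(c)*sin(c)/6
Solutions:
 f(c) = C1/cos(c)^(5/6)


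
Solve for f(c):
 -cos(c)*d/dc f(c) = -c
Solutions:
 f(c) = C1 + Integral(c/cos(c), c)


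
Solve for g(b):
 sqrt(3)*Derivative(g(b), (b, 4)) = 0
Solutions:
 g(b) = C1 + C2*b + C3*b^2 + C4*b^3


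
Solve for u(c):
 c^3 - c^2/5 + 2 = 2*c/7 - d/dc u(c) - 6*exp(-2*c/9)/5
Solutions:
 u(c) = C1 - c^4/4 + c^3/15 + c^2/7 - 2*c + 27*exp(-2*c/9)/5


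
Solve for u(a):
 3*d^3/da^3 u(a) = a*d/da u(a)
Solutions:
 u(a) = C1 + Integral(C2*airyai(3^(2/3)*a/3) + C3*airybi(3^(2/3)*a/3), a)


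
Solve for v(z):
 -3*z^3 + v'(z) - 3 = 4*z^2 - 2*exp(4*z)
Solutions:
 v(z) = C1 + 3*z^4/4 + 4*z^3/3 + 3*z - exp(4*z)/2


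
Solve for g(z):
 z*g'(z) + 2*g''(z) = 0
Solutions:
 g(z) = C1 + C2*erf(z/2)


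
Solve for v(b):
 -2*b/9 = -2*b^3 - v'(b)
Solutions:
 v(b) = C1 - b^4/2 + b^2/9


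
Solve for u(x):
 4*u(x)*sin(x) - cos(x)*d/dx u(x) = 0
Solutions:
 u(x) = C1/cos(x)^4


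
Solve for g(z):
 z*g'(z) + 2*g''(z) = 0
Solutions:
 g(z) = C1 + C2*erf(z/2)


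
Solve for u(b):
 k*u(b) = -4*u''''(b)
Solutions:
 u(b) = C1*exp(-sqrt(2)*b*(-k)^(1/4)/2) + C2*exp(sqrt(2)*b*(-k)^(1/4)/2) + C3*exp(-sqrt(2)*I*b*(-k)^(1/4)/2) + C4*exp(sqrt(2)*I*b*(-k)^(1/4)/2)


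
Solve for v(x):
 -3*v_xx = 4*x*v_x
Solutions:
 v(x) = C1 + C2*erf(sqrt(6)*x/3)


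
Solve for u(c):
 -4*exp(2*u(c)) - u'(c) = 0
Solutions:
 u(c) = log(-sqrt(-1/(C1 - 4*c))) - log(2)/2
 u(c) = log(-1/(C1 - 4*c))/2 - log(2)/2


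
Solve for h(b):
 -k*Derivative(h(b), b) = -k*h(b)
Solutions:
 h(b) = C1*exp(b)


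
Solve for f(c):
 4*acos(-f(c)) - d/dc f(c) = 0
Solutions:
 Integral(1/acos(-_y), (_y, f(c))) = C1 + 4*c


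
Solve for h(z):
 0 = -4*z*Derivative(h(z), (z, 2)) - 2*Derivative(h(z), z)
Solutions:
 h(z) = C1 + C2*sqrt(z)


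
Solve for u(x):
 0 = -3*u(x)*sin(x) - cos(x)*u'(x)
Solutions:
 u(x) = C1*cos(x)^3


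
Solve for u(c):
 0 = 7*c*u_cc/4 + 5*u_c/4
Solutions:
 u(c) = C1 + C2*c^(2/7)


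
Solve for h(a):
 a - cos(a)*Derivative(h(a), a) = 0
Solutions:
 h(a) = C1 + Integral(a/cos(a), a)


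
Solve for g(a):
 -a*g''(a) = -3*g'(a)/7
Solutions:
 g(a) = C1 + C2*a^(10/7)


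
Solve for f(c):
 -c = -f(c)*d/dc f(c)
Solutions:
 f(c) = -sqrt(C1 + c^2)
 f(c) = sqrt(C1 + c^2)


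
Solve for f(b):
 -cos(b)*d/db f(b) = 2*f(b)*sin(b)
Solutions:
 f(b) = C1*cos(b)^2


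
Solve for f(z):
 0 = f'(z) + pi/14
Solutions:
 f(z) = C1 - pi*z/14


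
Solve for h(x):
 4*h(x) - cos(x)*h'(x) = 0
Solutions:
 h(x) = C1*(sin(x)^2 + 2*sin(x) + 1)/(sin(x)^2 - 2*sin(x) + 1)


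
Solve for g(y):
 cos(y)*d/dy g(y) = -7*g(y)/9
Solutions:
 g(y) = C1*(sin(y) - 1)^(7/18)/(sin(y) + 1)^(7/18)


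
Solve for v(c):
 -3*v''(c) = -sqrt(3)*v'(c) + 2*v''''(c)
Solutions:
 v(c) = C1 + C2*exp(2^(1/3)*3^(1/6)*c*(-3^(2/3)*(3 + sqrt(15))^(1/3) + 3*2^(1/3)/(3 + sqrt(15))^(1/3))/12)*sin(6^(1/3)*c*(6^(1/3)/(3 + sqrt(15))^(1/3) + (3 + sqrt(15))^(1/3))/4) + C3*exp(2^(1/3)*3^(1/6)*c*(-3^(2/3)*(3 + sqrt(15))^(1/3) + 3*2^(1/3)/(3 + sqrt(15))^(1/3))/12)*cos(6^(1/3)*c*(6^(1/3)/(3 + sqrt(15))^(1/3) + (3 + sqrt(15))^(1/3))/4) + C4*exp(-2^(1/3)*3^(1/6)*c*(-3^(2/3)*(3 + sqrt(15))^(1/3) + 3*2^(1/3)/(3 + sqrt(15))^(1/3))/6)


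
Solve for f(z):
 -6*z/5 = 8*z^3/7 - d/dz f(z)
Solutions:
 f(z) = C1 + 2*z^4/7 + 3*z^2/5


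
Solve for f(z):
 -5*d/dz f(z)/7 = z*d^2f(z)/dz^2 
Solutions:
 f(z) = C1 + C2*z^(2/7)


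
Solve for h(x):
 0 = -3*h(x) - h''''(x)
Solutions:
 h(x) = (C1*sin(sqrt(2)*3^(1/4)*x/2) + C2*cos(sqrt(2)*3^(1/4)*x/2))*exp(-sqrt(2)*3^(1/4)*x/2) + (C3*sin(sqrt(2)*3^(1/4)*x/2) + C4*cos(sqrt(2)*3^(1/4)*x/2))*exp(sqrt(2)*3^(1/4)*x/2)


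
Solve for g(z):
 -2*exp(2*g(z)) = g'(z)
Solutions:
 g(z) = log(-sqrt(-1/(C1 - 2*z))) - log(2)/2
 g(z) = log(-1/(C1 - 2*z))/2 - log(2)/2


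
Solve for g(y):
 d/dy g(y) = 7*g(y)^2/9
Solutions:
 g(y) = -9/(C1 + 7*y)


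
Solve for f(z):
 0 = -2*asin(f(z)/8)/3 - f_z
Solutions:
 Integral(1/asin(_y/8), (_y, f(z))) = C1 - 2*z/3


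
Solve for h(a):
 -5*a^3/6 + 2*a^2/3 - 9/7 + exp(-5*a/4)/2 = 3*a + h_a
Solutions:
 h(a) = C1 - 5*a^4/24 + 2*a^3/9 - 3*a^2/2 - 9*a/7 - 2*exp(-5*a/4)/5


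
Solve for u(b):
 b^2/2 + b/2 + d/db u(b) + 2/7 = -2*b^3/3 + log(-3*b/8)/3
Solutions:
 u(b) = C1 - b^4/6 - b^3/6 - b^2/4 + b*log(-b)/3 + b*(-log(2) - 13/21 + log(3)/3)


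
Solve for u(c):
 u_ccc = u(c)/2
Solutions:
 u(c) = C3*exp(2^(2/3)*c/2) + (C1*sin(2^(2/3)*sqrt(3)*c/4) + C2*cos(2^(2/3)*sqrt(3)*c/4))*exp(-2^(2/3)*c/4)


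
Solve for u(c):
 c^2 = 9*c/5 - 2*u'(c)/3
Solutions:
 u(c) = C1 - c^3/2 + 27*c^2/20


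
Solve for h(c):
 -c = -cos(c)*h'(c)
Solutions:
 h(c) = C1 + Integral(c/cos(c), c)


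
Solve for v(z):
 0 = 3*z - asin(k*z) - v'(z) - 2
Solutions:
 v(z) = C1 + 3*z^2/2 - 2*z - Piecewise((z*asin(k*z) + sqrt(-k^2*z^2 + 1)/k, Ne(k, 0)), (0, True))


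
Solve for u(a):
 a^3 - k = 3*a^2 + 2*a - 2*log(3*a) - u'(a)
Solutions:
 u(a) = C1 - a^4/4 + a^3 + a^2 + a*k - 2*a*log(a) - a*log(9) + 2*a


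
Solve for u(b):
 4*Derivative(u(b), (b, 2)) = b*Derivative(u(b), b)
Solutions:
 u(b) = C1 + C2*erfi(sqrt(2)*b/4)


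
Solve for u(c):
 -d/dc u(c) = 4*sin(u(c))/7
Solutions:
 4*c/7 + log(cos(u(c)) - 1)/2 - log(cos(u(c)) + 1)/2 = C1


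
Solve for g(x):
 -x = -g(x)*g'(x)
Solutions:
 g(x) = -sqrt(C1 + x^2)
 g(x) = sqrt(C1 + x^2)


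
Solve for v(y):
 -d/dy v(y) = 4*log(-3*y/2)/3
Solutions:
 v(y) = C1 - 4*y*log(-y)/3 + 4*y*(-log(3) + log(2) + 1)/3


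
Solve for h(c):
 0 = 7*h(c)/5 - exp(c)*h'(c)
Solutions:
 h(c) = C1*exp(-7*exp(-c)/5)


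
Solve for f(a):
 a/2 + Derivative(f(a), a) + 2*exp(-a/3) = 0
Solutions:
 f(a) = C1 - a^2/4 + 6*exp(-a/3)


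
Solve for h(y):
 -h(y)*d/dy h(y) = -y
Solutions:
 h(y) = -sqrt(C1 + y^2)
 h(y) = sqrt(C1 + y^2)


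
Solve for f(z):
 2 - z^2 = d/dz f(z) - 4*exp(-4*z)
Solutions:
 f(z) = C1 - z^3/3 + 2*z - exp(-4*z)


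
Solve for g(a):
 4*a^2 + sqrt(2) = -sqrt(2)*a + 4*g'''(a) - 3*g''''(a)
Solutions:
 g(a) = C1 + C2*a + C3*a^2 + C4*exp(4*a/3) + a^5/60 + a^4*(sqrt(2) + 6)/96 + a^3*(7*sqrt(2) + 18)/96


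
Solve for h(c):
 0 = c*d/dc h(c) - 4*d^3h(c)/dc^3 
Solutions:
 h(c) = C1 + Integral(C2*airyai(2^(1/3)*c/2) + C3*airybi(2^(1/3)*c/2), c)


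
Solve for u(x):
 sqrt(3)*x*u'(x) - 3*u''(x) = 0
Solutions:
 u(x) = C1 + C2*erfi(sqrt(2)*3^(3/4)*x/6)


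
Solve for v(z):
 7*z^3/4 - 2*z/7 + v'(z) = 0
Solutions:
 v(z) = C1 - 7*z^4/16 + z^2/7


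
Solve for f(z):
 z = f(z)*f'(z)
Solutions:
 f(z) = -sqrt(C1 + z^2)
 f(z) = sqrt(C1 + z^2)


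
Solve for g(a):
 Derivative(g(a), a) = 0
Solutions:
 g(a) = C1


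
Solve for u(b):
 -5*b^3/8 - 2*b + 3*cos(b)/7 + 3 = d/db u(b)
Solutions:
 u(b) = C1 - 5*b^4/32 - b^2 + 3*b + 3*sin(b)/7


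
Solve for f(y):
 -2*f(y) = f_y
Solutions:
 f(y) = C1*exp(-2*y)


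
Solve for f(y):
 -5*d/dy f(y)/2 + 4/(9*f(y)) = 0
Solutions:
 f(y) = -sqrt(C1 + 80*y)/15
 f(y) = sqrt(C1 + 80*y)/15


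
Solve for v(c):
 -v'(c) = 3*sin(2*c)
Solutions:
 v(c) = C1 + 3*cos(2*c)/2


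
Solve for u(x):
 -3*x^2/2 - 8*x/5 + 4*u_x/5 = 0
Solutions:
 u(x) = C1 + 5*x^3/8 + x^2


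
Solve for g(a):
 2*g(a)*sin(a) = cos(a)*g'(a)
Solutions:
 g(a) = C1/cos(a)^2


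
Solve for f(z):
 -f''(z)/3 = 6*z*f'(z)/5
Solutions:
 f(z) = C1 + C2*erf(3*sqrt(5)*z/5)


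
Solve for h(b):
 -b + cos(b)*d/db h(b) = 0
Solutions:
 h(b) = C1 + Integral(b/cos(b), b)


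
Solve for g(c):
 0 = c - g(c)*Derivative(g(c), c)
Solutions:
 g(c) = -sqrt(C1 + c^2)
 g(c) = sqrt(C1 + c^2)


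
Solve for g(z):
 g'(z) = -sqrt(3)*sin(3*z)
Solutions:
 g(z) = C1 + sqrt(3)*cos(3*z)/3


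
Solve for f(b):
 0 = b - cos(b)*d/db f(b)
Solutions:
 f(b) = C1 + Integral(b/cos(b), b)


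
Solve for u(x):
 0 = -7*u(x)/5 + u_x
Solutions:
 u(x) = C1*exp(7*x/5)


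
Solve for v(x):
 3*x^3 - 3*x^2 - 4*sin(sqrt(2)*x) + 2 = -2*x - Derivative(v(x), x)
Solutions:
 v(x) = C1 - 3*x^4/4 + x^3 - x^2 - 2*x - 2*sqrt(2)*cos(sqrt(2)*x)


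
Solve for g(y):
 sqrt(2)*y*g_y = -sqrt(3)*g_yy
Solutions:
 g(y) = C1 + C2*erf(6^(3/4)*y/6)


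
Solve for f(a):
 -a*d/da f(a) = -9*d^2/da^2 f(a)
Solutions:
 f(a) = C1 + C2*erfi(sqrt(2)*a/6)


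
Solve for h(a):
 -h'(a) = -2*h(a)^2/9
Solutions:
 h(a) = -9/(C1 + 2*a)


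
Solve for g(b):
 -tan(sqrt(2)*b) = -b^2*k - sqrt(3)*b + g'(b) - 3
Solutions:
 g(b) = C1 + b^3*k/3 + sqrt(3)*b^2/2 + 3*b + sqrt(2)*log(cos(sqrt(2)*b))/2


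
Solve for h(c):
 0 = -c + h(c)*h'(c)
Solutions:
 h(c) = -sqrt(C1 + c^2)
 h(c) = sqrt(C1 + c^2)


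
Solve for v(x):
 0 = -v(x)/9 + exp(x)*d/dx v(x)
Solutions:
 v(x) = C1*exp(-exp(-x)/9)


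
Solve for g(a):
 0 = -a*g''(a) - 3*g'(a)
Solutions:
 g(a) = C1 + C2/a^2


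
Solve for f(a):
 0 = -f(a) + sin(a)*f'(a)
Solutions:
 f(a) = C1*sqrt(cos(a) - 1)/sqrt(cos(a) + 1)


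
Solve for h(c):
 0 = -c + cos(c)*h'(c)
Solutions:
 h(c) = C1 + Integral(c/cos(c), c)


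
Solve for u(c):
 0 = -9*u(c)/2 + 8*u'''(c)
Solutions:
 u(c) = C3*exp(6^(2/3)*c/4) + (C1*sin(3*2^(2/3)*3^(1/6)*c/8) + C2*cos(3*2^(2/3)*3^(1/6)*c/8))*exp(-6^(2/3)*c/8)


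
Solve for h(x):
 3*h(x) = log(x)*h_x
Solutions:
 h(x) = C1*exp(3*li(x))


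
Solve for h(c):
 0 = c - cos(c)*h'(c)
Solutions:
 h(c) = C1 + Integral(c/cos(c), c)


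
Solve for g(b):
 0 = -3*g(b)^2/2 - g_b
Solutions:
 g(b) = 2/(C1 + 3*b)


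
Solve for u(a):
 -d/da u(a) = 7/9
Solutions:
 u(a) = C1 - 7*a/9


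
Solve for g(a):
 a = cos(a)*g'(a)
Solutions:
 g(a) = C1 + Integral(a/cos(a), a)


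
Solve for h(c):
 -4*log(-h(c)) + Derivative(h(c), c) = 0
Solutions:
 -li(-h(c)) = C1 + 4*c


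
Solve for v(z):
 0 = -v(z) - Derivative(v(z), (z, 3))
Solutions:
 v(z) = C3*exp(-z) + (C1*sin(sqrt(3)*z/2) + C2*cos(sqrt(3)*z/2))*exp(z/2)


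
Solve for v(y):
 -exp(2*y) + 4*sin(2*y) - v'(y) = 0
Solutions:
 v(y) = C1 - exp(2*y)/2 - 2*cos(2*y)


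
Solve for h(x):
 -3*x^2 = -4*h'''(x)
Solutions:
 h(x) = C1 + C2*x + C3*x^2 + x^5/80


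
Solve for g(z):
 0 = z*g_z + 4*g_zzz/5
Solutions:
 g(z) = C1 + Integral(C2*airyai(-10^(1/3)*z/2) + C3*airybi(-10^(1/3)*z/2), z)


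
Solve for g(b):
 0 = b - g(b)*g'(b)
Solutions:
 g(b) = -sqrt(C1 + b^2)
 g(b) = sqrt(C1 + b^2)


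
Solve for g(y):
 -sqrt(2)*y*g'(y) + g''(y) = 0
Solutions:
 g(y) = C1 + C2*erfi(2^(3/4)*y/2)


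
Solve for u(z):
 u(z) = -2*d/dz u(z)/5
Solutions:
 u(z) = C1*exp(-5*z/2)


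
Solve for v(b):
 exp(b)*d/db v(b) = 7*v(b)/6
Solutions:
 v(b) = C1*exp(-7*exp(-b)/6)


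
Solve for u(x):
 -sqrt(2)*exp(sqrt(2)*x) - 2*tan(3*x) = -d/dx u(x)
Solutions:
 u(x) = C1 + exp(sqrt(2)*x) - 2*log(cos(3*x))/3


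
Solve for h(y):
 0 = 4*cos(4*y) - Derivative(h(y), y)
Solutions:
 h(y) = C1 + sin(4*y)


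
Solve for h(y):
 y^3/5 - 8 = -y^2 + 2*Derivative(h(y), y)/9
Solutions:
 h(y) = C1 + 9*y^4/40 + 3*y^3/2 - 36*y


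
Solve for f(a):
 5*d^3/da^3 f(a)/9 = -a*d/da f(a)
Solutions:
 f(a) = C1 + Integral(C2*airyai(-15^(2/3)*a/5) + C3*airybi(-15^(2/3)*a/5), a)


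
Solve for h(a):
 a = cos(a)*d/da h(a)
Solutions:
 h(a) = C1 + Integral(a/cos(a), a)


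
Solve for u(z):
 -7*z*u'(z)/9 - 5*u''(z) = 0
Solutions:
 u(z) = C1 + C2*erf(sqrt(70)*z/30)


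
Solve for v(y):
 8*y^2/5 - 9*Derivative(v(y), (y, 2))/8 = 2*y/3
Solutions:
 v(y) = C1 + C2*y + 16*y^4/135 - 8*y^3/81


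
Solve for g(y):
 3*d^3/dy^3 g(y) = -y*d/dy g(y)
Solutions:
 g(y) = C1 + Integral(C2*airyai(-3^(2/3)*y/3) + C3*airybi(-3^(2/3)*y/3), y)


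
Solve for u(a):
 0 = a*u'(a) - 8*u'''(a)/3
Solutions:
 u(a) = C1 + Integral(C2*airyai(3^(1/3)*a/2) + C3*airybi(3^(1/3)*a/2), a)


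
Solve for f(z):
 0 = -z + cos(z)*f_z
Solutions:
 f(z) = C1 + Integral(z/cos(z), z)


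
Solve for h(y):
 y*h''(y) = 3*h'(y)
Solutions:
 h(y) = C1 + C2*y^4


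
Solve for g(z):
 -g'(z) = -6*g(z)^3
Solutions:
 g(z) = -sqrt(2)*sqrt(-1/(C1 + 6*z))/2
 g(z) = sqrt(2)*sqrt(-1/(C1 + 6*z))/2


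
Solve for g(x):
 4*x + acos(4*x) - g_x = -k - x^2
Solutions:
 g(x) = C1 + k*x + x^3/3 + 2*x^2 + x*acos(4*x) - sqrt(1 - 16*x^2)/4


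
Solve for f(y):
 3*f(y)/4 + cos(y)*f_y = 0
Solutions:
 f(y) = C1*(sin(y) - 1)^(3/8)/(sin(y) + 1)^(3/8)


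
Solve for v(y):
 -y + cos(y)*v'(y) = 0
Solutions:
 v(y) = C1 + Integral(y/cos(y), y)


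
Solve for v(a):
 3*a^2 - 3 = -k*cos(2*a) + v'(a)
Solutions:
 v(a) = C1 + a^3 - 3*a + k*sin(2*a)/2


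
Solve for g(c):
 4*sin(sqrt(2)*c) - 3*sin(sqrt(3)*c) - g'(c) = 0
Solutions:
 g(c) = C1 - 2*sqrt(2)*cos(sqrt(2)*c) + sqrt(3)*cos(sqrt(3)*c)


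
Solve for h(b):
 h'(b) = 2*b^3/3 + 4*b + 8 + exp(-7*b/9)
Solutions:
 h(b) = C1 + b^4/6 + 2*b^2 + 8*b - 9*exp(-7*b/9)/7


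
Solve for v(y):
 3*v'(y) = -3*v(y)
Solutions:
 v(y) = C1*exp(-y)


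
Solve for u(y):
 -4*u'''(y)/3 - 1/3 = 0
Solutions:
 u(y) = C1 + C2*y + C3*y^2 - y^3/24


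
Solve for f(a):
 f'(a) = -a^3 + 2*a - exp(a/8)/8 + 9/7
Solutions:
 f(a) = C1 - a^4/4 + a^2 + 9*a/7 - exp(a)^(1/8)


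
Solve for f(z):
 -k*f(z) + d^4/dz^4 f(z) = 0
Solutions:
 f(z) = C1*exp(-k^(1/4)*z) + C2*exp(k^(1/4)*z) + C3*exp(-I*k^(1/4)*z) + C4*exp(I*k^(1/4)*z)


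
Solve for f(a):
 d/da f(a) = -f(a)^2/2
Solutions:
 f(a) = 2/(C1 + a)


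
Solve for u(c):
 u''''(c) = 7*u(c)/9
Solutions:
 u(c) = C1*exp(-sqrt(3)*7^(1/4)*c/3) + C2*exp(sqrt(3)*7^(1/4)*c/3) + C3*sin(sqrt(3)*7^(1/4)*c/3) + C4*cos(sqrt(3)*7^(1/4)*c/3)


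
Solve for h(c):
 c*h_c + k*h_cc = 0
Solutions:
 h(c) = C1 + C2*sqrt(k)*erf(sqrt(2)*c*sqrt(1/k)/2)


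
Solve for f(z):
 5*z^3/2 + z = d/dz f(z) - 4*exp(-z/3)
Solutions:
 f(z) = C1 + 5*z^4/8 + z^2/2 - 12*exp(-z/3)


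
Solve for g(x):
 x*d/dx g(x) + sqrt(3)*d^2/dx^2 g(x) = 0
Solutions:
 g(x) = C1 + C2*erf(sqrt(2)*3^(3/4)*x/6)


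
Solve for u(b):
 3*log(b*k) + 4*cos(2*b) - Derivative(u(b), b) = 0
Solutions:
 u(b) = C1 + 3*b*log(b*k) - 3*b + 2*sin(2*b)


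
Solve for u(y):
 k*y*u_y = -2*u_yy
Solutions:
 u(y) = Piecewise((-sqrt(pi)*C1*erf(sqrt(k)*y/2)/sqrt(k) - C2, (k > 0) | (k < 0)), (-C1*y - C2, True))


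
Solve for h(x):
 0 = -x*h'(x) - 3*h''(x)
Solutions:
 h(x) = C1 + C2*erf(sqrt(6)*x/6)


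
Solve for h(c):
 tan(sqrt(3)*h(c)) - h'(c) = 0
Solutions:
 h(c) = sqrt(3)*(pi - asin(C1*exp(sqrt(3)*c)))/3
 h(c) = sqrt(3)*asin(C1*exp(sqrt(3)*c))/3


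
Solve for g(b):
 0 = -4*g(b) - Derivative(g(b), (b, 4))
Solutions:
 g(b) = (C1*sin(b) + C2*cos(b))*exp(-b) + (C3*sin(b) + C4*cos(b))*exp(b)


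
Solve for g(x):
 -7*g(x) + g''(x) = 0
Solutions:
 g(x) = C1*exp(-sqrt(7)*x) + C2*exp(sqrt(7)*x)


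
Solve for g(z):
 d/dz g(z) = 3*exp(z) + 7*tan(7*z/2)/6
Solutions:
 g(z) = C1 + 3*exp(z) - log(cos(7*z/2))/3


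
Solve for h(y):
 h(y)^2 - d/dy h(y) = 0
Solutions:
 h(y) = -1/(C1 + y)


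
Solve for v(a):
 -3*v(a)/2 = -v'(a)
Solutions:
 v(a) = C1*exp(3*a/2)


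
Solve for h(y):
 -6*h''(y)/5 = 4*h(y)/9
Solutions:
 h(y) = C1*sin(sqrt(30)*y/9) + C2*cos(sqrt(30)*y/9)


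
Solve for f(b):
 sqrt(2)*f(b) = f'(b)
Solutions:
 f(b) = C1*exp(sqrt(2)*b)


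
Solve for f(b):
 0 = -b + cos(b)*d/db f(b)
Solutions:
 f(b) = C1 + Integral(b/cos(b), b)


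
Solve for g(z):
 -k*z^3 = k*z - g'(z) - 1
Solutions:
 g(z) = C1 + k*z^4/4 + k*z^2/2 - z


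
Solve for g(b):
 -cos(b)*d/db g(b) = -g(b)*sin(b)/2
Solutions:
 g(b) = C1/sqrt(cos(b))


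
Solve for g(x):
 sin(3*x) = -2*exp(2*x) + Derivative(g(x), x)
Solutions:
 g(x) = C1 + exp(2*x) - cos(3*x)/3


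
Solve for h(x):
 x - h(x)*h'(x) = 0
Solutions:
 h(x) = -sqrt(C1 + x^2)
 h(x) = sqrt(C1 + x^2)


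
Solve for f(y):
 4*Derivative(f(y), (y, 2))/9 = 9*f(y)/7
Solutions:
 f(y) = C1*exp(-9*sqrt(7)*y/14) + C2*exp(9*sqrt(7)*y/14)


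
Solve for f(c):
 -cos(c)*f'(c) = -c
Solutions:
 f(c) = C1 + Integral(c/cos(c), c)


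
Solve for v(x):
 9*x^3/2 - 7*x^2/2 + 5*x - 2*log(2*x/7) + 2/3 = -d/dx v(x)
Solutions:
 v(x) = C1 - 9*x^4/8 + 7*x^3/6 - 5*x^2/2 + 2*x*log(x) - 2*x*log(7) - 8*x/3 + 2*x*log(2)


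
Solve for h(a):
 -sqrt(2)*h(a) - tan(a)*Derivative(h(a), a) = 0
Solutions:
 h(a) = C1/sin(a)^(sqrt(2))


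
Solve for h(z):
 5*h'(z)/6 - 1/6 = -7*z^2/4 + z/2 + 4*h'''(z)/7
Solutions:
 h(z) = C1 + C2*exp(-sqrt(210)*z/12) + C3*exp(sqrt(210)*z/12) - 7*z^3/10 + 3*z^2/10 - 67*z/25


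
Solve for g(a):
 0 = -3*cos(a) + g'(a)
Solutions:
 g(a) = C1 + 3*sin(a)


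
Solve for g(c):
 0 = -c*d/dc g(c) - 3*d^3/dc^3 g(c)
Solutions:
 g(c) = C1 + Integral(C2*airyai(-3^(2/3)*c/3) + C3*airybi(-3^(2/3)*c/3), c)


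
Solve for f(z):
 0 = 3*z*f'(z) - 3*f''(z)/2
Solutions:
 f(z) = C1 + C2*erfi(z)


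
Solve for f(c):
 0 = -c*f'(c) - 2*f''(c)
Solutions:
 f(c) = C1 + C2*erf(c/2)


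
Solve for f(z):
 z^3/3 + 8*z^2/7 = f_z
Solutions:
 f(z) = C1 + z^4/12 + 8*z^3/21


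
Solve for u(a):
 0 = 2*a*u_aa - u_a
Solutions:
 u(a) = C1 + C2*a^(3/2)


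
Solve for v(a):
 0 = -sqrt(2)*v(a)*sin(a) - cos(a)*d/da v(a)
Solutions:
 v(a) = C1*cos(a)^(sqrt(2))


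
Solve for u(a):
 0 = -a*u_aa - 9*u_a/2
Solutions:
 u(a) = C1 + C2/a^(7/2)


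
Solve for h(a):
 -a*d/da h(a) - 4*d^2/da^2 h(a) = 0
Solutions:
 h(a) = C1 + C2*erf(sqrt(2)*a/4)


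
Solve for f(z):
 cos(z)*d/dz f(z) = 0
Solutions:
 f(z) = C1


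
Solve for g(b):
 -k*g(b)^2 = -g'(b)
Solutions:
 g(b) = -1/(C1 + b*k)


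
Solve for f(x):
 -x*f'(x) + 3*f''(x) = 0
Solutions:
 f(x) = C1 + C2*erfi(sqrt(6)*x/6)


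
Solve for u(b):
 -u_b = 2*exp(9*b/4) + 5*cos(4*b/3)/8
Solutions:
 u(b) = C1 - 8*exp(9*b/4)/9 - 15*sin(4*b/3)/32


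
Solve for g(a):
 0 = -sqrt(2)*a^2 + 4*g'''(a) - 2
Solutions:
 g(a) = C1 + C2*a + C3*a^2 + sqrt(2)*a^5/240 + a^3/12


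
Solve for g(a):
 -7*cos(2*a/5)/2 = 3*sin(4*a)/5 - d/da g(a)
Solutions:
 g(a) = C1 + 35*sin(2*a/5)/4 - 3*cos(4*a)/20


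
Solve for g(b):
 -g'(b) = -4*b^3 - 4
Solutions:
 g(b) = C1 + b^4 + 4*b


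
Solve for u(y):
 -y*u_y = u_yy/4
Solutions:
 u(y) = C1 + C2*erf(sqrt(2)*y)


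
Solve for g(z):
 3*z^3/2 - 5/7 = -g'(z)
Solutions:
 g(z) = C1 - 3*z^4/8 + 5*z/7


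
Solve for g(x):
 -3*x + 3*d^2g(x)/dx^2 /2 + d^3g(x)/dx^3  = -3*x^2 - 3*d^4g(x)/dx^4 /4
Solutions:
 g(x) = C1 + C2*x - x^4/6 + 7*x^3/9 - 5*x^2/9 + (C3*sin(sqrt(14)*x/3) + C4*cos(sqrt(14)*x/3))*exp(-2*x/3)


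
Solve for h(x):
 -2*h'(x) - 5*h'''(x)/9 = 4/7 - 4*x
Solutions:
 h(x) = C1 + C2*sin(3*sqrt(10)*x/5) + C3*cos(3*sqrt(10)*x/5) + x^2 - 2*x/7


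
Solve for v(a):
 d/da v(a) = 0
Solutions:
 v(a) = C1


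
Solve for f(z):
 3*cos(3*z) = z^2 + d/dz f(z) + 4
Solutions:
 f(z) = C1 - z^3/3 - 4*z + sin(3*z)


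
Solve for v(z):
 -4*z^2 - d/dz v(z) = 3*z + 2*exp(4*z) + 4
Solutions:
 v(z) = C1 - 4*z^3/3 - 3*z^2/2 - 4*z - exp(4*z)/2


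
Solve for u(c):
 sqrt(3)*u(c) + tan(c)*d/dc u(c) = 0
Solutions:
 u(c) = C1/sin(c)^(sqrt(3))


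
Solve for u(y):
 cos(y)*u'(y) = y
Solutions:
 u(y) = C1 + Integral(y/cos(y), y)


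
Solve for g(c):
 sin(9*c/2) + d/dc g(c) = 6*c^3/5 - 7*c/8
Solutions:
 g(c) = C1 + 3*c^4/10 - 7*c^2/16 + 2*cos(9*c/2)/9


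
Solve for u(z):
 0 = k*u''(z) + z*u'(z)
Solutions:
 u(z) = C1 + C2*sqrt(k)*erf(sqrt(2)*z*sqrt(1/k)/2)


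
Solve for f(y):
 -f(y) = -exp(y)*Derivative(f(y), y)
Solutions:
 f(y) = C1*exp(-exp(-y))


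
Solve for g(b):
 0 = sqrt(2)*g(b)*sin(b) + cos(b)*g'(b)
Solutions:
 g(b) = C1*cos(b)^(sqrt(2))


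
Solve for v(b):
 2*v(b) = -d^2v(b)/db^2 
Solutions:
 v(b) = C1*sin(sqrt(2)*b) + C2*cos(sqrt(2)*b)


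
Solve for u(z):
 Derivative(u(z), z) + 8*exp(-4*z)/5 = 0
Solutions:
 u(z) = C1 + 2*exp(-4*z)/5


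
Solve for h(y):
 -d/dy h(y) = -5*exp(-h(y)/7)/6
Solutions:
 h(y) = 7*log(C1 + 5*y/42)


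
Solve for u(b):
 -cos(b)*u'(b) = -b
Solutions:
 u(b) = C1 + Integral(b/cos(b), b)


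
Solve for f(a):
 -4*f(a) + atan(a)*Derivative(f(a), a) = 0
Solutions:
 f(a) = C1*exp(4*Integral(1/atan(a), a))


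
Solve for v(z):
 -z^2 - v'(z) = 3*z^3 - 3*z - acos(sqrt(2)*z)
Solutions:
 v(z) = C1 - 3*z^4/4 - z^3/3 + 3*z^2/2 + z*acos(sqrt(2)*z) - sqrt(2)*sqrt(1 - 2*z^2)/2


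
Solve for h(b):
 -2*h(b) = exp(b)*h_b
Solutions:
 h(b) = C1*exp(2*exp(-b))


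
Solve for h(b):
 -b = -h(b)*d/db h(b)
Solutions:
 h(b) = -sqrt(C1 + b^2)
 h(b) = sqrt(C1 + b^2)


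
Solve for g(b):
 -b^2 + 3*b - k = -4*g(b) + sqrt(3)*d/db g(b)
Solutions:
 g(b) = C1*exp(4*sqrt(3)*b/3) + b^2/4 - 3*b/4 + sqrt(3)*b/8 + k/4 - 3*sqrt(3)/16 + 3/32


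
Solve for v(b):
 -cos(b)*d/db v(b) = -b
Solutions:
 v(b) = C1 + Integral(b/cos(b), b)


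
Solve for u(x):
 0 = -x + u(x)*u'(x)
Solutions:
 u(x) = -sqrt(C1 + x^2)
 u(x) = sqrt(C1 + x^2)


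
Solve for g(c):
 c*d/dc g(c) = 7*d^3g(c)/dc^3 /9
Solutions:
 g(c) = C1 + Integral(C2*airyai(21^(2/3)*c/7) + C3*airybi(21^(2/3)*c/7), c)


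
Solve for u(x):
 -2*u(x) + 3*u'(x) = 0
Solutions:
 u(x) = C1*exp(2*x/3)


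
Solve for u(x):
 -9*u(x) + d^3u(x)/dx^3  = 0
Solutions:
 u(x) = C3*exp(3^(2/3)*x) + (C1*sin(3*3^(1/6)*x/2) + C2*cos(3*3^(1/6)*x/2))*exp(-3^(2/3)*x/2)


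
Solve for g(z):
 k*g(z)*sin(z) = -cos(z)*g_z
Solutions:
 g(z) = C1*exp(k*log(cos(z)))


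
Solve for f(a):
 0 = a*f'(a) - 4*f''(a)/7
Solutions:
 f(a) = C1 + C2*erfi(sqrt(14)*a/4)


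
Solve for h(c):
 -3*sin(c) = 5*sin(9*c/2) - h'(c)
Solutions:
 h(c) = C1 - 3*cos(c) - 10*cos(9*c/2)/9
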